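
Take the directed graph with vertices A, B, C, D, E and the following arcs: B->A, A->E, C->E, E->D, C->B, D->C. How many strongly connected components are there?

{A, B, C, D, E} are all mutually reachable — one SCC of size 5.
That gives 1 strongly connected component.

1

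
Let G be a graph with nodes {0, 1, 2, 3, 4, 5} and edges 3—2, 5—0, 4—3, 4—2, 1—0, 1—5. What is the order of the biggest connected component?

3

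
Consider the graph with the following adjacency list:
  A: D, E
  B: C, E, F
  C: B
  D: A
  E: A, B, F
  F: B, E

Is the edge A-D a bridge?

Yes

Removing A-D leaves no path between A and D: the component count goes from 1 to 2. So it is a bridge.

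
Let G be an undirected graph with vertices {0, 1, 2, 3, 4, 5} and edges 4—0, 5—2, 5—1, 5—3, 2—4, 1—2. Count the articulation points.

3

Removing 2 increases the component count from 1 to 2, so 2 is a cut vertex.
Removing 4 increases the component count from 1 to 2, so 4 is a cut vertex.
Removing 5 increases the component count from 1 to 2, so 5 is a cut vertex.
By contrast removing 0 leaves 1 component; it is not a cut vertex. No other vertex is a cut vertex either.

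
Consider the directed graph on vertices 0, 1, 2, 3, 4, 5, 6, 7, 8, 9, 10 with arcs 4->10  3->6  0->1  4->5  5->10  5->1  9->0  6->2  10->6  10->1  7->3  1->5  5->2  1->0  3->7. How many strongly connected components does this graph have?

{0, 1, 5, 10} are all mutually reachable — one SCC of size 4.
{3, 7} are all mutually reachable — one SCC of size 2.
{2} is an SCC by itself.
{8} is an SCC by itself.
{6} is an SCC by itself.
(and 2 more singleton SCCs)
That gives 7 strongly connected components.

7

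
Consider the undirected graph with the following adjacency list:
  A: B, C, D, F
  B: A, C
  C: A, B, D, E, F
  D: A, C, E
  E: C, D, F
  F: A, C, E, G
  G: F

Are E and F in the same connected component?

Yes

From E we can reach A, B, C, D, E, F, G, which includes F.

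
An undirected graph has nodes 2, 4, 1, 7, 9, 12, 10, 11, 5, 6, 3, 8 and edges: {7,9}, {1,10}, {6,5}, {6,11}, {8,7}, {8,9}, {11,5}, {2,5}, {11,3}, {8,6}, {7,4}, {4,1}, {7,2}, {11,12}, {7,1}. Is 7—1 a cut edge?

After removing 7—1, the path 7-4-1 still connects them, so the edge is not a bridge.

No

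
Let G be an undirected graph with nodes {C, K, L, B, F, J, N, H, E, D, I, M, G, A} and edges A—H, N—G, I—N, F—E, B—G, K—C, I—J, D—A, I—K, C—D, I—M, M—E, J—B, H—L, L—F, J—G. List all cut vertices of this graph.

I

Removing I increases the component count from 1 to 2, so I is a cut vertex.
By contrast removing M leaves 1 component; it is not a cut vertex. No other vertex is a cut vertex either.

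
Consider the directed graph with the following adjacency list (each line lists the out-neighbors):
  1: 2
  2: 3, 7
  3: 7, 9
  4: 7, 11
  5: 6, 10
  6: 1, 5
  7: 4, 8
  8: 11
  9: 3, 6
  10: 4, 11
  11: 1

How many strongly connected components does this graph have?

1

{1, 2, 3, 4, 5, 6, 7, 8, 9, 10, 11} are all mutually reachable — one SCC of size 11.
That gives 1 strongly connected component.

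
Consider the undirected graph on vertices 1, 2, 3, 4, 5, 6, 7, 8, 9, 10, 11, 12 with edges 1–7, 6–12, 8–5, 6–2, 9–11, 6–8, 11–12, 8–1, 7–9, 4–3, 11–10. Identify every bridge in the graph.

10-11, 2-6, 3-4, 5-8

The edges on the cycle 6-8-1-7-9-11-12-6 are not bridges since each lies on that cycle.
But removing 4–3 disconnects 4 from 3; removing 8–5 disconnects 8 from 5; removing 11–10 disconnects 11 from 10; removing 6–2 disconnects 6 from 2 — these are bridges.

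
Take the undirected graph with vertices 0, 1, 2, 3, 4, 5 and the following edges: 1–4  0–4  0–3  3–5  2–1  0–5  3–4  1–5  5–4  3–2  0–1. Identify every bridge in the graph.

The edges on the cycle 0-3-2-1-5-4-0 are not bridges since each lies on that cycle.
Every edge lies on some cycle, so there are no bridges.

none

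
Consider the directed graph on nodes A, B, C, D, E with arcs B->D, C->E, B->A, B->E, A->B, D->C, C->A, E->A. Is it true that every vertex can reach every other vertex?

Yes

From E we can reach every vertex (A, B, C, D, E), and every vertex can reach E (A, B, C, D, E). So the whole graph is one strongly connected component.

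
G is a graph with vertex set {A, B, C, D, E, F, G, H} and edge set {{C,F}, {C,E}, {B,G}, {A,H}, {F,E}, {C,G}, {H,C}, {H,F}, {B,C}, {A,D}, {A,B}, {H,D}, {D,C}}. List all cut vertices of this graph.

none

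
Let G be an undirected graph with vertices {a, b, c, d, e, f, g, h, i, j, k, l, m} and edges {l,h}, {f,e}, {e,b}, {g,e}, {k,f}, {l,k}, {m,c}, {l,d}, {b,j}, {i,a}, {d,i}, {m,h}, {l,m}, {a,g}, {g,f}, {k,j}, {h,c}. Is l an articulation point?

Deleting l raises the number of components from 1 to 2, so l is a cut vertex.

Yes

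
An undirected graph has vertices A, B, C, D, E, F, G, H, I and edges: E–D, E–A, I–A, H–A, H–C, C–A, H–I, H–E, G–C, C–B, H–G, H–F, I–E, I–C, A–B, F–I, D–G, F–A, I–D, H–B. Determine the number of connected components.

Starting from A we can reach A, B, C, D, E, F, G, H, I. That is one component of size 9.
Total: 1 component.

1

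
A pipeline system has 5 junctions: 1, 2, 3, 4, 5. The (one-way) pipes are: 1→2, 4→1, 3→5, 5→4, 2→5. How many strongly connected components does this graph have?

{1, 2, 4, 5} are all mutually reachable — one SCC of size 4.
{3} is an SCC by itself.
That gives 2 strongly connected components.

2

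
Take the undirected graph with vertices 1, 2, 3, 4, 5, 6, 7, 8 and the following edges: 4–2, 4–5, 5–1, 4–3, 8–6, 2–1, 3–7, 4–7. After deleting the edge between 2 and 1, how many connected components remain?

2

2 and 1 are still connected via 2-4-5-1, so the component count stays at 2.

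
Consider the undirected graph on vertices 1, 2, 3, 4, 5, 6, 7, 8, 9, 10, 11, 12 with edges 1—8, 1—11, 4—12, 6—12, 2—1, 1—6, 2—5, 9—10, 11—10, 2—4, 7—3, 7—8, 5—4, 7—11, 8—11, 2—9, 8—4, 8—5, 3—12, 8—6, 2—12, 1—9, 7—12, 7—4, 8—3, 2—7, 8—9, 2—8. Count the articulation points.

Removing 4, for instance, still leaves 1 component. No single vertex removal increases the component count — the graph has no articulation points.

0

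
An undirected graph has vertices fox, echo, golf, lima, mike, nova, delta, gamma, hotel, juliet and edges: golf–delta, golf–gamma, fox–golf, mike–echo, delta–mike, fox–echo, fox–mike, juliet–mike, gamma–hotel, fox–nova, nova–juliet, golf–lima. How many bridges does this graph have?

3

The edges on the cycle fox-golf-delta-mike-fox are not bridges since each lies on that cycle.
But removing golf–lima disconnects golf from lima; removing golf–gamma disconnects golf from gamma; removing hotel–gamma disconnects hotel from gamma — these are bridges.
That makes 3 bridges.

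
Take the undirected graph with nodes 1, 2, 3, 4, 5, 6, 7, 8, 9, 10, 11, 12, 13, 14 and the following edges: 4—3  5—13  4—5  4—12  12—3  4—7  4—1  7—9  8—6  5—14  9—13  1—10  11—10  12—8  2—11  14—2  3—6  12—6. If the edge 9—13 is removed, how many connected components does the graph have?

1

9 and 13 are still connected via 9-7-4-5-13, so the component count stays at 1.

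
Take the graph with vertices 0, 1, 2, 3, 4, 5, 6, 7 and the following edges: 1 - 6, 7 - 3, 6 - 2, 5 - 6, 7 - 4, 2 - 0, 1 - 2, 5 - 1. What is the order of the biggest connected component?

Starting from 3 we can reach 3, 4, 7. That is one component of size 3.
Starting from 0 we can reach 0, 1, 2, 5, 6. That is one component of size 5.
The largest has 5 vertices.

5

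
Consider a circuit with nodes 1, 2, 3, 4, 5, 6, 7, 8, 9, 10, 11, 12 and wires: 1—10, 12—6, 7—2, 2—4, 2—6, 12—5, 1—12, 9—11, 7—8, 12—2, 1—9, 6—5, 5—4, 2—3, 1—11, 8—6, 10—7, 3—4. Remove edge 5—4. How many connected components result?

1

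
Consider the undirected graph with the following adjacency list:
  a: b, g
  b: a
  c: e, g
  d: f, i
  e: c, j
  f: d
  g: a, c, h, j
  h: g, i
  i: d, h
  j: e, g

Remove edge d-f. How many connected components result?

2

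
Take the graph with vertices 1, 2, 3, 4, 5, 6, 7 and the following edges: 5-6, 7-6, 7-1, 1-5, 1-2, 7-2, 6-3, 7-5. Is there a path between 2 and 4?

No

The component containing 2 is {1, 2, 3, 5, 6, 7}, and 4 is not in it.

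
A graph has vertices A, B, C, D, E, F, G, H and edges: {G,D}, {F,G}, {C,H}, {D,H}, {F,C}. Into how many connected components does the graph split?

4

A is isolated — a component by itself.
E is isolated — a component by itself.
B is isolated — a component by itself.
Starting from C we can reach C, D, F, G, H. That is one component of size 5.
Total: 4 components.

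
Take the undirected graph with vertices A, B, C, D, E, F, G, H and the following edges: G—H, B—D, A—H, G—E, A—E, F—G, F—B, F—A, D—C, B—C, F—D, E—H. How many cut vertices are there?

1

Removing F increases the component count from 1 to 2, so F is a cut vertex.
By contrast removing A leaves 1 component; it is not a cut vertex. No other vertex is a cut vertex either.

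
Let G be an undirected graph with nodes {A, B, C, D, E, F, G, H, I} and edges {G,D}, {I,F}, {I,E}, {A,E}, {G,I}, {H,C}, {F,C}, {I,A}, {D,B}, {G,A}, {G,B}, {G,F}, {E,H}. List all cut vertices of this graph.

G

Removing G increases the component count from 1 to 2, so G is a cut vertex.
By contrast removing B leaves 1 component; it is not a cut vertex. No other vertex is a cut vertex either.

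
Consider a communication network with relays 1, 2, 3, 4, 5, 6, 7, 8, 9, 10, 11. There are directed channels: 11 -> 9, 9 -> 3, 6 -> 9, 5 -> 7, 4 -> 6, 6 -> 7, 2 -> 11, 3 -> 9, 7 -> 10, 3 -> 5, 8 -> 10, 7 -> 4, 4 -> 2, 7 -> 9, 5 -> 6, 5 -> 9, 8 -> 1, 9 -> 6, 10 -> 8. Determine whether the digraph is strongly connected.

There is no directed path from 8 to 9, so the graph is not strongly connected.

No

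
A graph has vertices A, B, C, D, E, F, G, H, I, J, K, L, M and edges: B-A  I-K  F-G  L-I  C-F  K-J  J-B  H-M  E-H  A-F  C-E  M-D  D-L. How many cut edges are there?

1

The edges on the cycle C-E-H-M-D-L-I-K-J-B-A-F-C are not bridges since each lies on that cycle.
But removing F-G disconnects F from G — this is a bridge.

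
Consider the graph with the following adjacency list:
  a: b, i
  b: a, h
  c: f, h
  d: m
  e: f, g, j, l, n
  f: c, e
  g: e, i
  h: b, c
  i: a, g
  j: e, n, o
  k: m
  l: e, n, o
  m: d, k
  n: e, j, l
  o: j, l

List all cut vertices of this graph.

e, m

Removing e increases the component count from 2 to 3, so e is a cut vertex.
Removing m increases the component count from 2 to 3, so m is a cut vertex.
By contrast removing b leaves 2 components; it is not a cut vertex. No other vertex is a cut vertex either.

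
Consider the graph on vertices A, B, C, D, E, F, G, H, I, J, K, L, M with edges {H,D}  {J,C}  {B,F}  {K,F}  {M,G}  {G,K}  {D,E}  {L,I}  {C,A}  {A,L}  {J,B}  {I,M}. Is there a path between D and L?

The component containing D is {D, E, H}, and L is not in it.

No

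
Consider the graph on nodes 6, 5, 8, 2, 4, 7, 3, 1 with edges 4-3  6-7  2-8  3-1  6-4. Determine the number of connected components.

3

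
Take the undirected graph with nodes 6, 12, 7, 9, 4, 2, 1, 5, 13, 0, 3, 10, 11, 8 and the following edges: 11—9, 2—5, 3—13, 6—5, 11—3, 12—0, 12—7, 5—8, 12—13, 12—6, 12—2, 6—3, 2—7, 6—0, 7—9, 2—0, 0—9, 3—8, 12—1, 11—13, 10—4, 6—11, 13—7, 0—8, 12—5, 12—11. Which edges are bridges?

The edges on the cycle 12-2-0-6-12 are not bridges since each lies on that cycle.
But removing 12—1 disconnects 12 from 1; removing 10—4 disconnects 10 from 4 — these are bridges.

1-12, 10-4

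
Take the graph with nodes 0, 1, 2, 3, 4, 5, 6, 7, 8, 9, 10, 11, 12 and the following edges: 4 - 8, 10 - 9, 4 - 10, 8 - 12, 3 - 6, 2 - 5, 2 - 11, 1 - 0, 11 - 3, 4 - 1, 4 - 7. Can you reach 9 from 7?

Yes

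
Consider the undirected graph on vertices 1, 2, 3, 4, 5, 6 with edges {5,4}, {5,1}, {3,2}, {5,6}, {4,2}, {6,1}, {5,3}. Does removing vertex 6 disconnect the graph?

No

Deleting 6 leaves 1 component (was 1) (its neighbors 1, 5 remain connected to each other), so 6 is not a cut vertex.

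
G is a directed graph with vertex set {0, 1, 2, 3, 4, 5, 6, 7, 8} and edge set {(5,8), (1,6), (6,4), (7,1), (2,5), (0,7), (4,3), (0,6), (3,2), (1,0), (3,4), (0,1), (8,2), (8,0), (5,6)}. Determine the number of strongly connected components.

1

{0, 1, 2, 3, 4, 5, 6, 7, 8} are all mutually reachable — one SCC of size 9.
That gives 1 strongly connected component.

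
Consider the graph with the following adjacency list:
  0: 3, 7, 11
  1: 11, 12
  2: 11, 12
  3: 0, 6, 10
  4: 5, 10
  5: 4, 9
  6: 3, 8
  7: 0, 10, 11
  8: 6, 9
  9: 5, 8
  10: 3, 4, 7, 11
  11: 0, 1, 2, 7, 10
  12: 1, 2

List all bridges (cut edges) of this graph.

none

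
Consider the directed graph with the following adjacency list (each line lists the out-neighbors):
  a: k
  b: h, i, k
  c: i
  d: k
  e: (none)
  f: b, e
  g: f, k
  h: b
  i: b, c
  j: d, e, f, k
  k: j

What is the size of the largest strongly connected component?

8

{b, c, d, f, h, i, j, k} are all mutually reachable — one SCC of size 8.
{g} is an SCC by itself.
{a} is an SCC by itself.
{e} is an SCC by itself.
The largest has 8 vertices.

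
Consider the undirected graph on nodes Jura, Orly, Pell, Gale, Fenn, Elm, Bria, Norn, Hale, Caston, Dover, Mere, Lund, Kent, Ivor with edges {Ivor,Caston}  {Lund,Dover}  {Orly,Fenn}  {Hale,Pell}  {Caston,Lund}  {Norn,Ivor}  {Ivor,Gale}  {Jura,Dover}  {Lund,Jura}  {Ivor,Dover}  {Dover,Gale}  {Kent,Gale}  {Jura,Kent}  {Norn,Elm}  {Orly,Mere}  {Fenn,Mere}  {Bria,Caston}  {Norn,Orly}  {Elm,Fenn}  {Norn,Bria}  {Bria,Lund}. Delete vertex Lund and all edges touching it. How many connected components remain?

2

With Lund gone, the remaining components are: {Hale, Pell}; {Elm, Bria, Fenn, Gale, Ivor, Jura, Kent, Mere, Norn, Orly, Dover, Caston}.
That is 2 components.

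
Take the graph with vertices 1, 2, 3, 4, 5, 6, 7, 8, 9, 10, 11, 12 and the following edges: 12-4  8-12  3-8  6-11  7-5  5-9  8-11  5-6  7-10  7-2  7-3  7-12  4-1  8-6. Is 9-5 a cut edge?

Removing 9-5 leaves no path between 9 and 5: the component count goes from 1 to 2. So it is a bridge.

Yes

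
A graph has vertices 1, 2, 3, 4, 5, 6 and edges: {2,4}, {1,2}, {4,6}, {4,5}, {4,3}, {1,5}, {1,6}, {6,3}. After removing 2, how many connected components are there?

With 2 gone, the remaining components are: {1, 3, 4, 5, 6}.
That is 1 component.

1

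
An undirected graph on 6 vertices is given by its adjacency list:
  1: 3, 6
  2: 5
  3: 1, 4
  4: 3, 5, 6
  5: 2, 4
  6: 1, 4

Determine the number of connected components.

1

Starting from 1 we can reach 1, 2, 3, 4, 5, 6. That is one component of size 6.
Total: 1 component.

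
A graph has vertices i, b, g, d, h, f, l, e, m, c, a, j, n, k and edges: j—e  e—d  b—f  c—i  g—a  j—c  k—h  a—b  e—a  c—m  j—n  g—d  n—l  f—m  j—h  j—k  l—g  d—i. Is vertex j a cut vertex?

Deleting j raises the number of components from 1 to 2, so j is a cut vertex.

Yes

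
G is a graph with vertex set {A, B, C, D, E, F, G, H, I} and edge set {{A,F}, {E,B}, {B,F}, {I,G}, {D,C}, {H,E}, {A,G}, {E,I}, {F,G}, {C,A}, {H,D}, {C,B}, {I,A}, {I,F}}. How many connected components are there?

Starting from A we can reach A, B, C, D, E, F, G, H, I. That is one component of size 9.
Total: 1 component.

1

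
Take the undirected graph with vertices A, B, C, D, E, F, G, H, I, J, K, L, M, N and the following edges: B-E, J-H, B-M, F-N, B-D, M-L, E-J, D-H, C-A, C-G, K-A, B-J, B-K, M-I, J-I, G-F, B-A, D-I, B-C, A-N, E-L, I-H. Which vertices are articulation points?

B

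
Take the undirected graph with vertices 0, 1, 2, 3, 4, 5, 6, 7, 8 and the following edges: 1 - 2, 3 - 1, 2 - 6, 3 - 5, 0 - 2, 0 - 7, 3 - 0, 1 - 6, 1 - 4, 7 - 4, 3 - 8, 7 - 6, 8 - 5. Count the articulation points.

Removing 3 increases the component count from 1 to 2, so 3 is a cut vertex.
By contrast removing 5 leaves 1 component; it is not a cut vertex. No other vertex is a cut vertex either.

1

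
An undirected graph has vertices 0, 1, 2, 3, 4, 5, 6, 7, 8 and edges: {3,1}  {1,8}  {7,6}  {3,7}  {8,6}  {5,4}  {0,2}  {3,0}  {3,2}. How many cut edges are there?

The edges on the cycle 3-0-2-3 are not bridges since each lies on that cycle.
But removing 4 - 5 disconnects 4 from 5 — this is a bridge.

1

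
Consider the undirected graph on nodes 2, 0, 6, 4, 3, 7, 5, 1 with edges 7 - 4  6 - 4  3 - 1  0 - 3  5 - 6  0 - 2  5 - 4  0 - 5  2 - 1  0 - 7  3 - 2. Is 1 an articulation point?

Deleting 1 leaves 1 component (was 1) (its neighbors 2, 3 remain connected to each other), so 1 is not a cut vertex.

No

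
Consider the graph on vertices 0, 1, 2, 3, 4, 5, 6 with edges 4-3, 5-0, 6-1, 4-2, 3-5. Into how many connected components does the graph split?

2

Starting from 1 we can reach 1, 6. That is one component of size 2.
Starting from 0 we can reach 0, 2, 3, 4, 5. That is one component of size 5.
Total: 2 components.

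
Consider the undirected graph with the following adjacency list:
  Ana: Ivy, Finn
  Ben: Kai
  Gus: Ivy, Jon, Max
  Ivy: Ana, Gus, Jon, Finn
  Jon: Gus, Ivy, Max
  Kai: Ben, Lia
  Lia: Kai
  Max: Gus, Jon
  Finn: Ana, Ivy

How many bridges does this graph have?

2

The edges on the cycle Ivy-Finn-Ana-Ivy are not bridges since each lies on that cycle.
But removing Lia-Kai disconnects Lia from Kai; removing Ben-Kai disconnects Ben from Kai — these are bridges.
That makes 2 bridges.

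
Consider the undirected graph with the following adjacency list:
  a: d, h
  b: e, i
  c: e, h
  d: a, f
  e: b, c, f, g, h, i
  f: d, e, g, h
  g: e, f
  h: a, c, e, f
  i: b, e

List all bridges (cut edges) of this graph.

none

The edges on the cycle e-b-i-e are not bridges since each lies on that cycle.
Every edge lies on some cycle, so there are no bridges.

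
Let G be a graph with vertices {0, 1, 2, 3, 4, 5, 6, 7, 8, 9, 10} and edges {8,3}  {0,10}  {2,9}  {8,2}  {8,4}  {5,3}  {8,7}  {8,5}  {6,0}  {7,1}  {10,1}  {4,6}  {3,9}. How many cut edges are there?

0

The edges on the cycle 8-2-9-3-8 are not bridges since each lies on that cycle.
Every edge lies on some cycle, so there are no bridges.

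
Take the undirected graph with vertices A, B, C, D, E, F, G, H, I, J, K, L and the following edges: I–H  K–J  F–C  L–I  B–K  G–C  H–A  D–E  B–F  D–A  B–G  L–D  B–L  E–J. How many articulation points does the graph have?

1

Removing B increases the component count from 1 to 2, so B is a cut vertex.
By contrast removing D leaves 1 component; it is not a cut vertex. No other vertex is a cut vertex either.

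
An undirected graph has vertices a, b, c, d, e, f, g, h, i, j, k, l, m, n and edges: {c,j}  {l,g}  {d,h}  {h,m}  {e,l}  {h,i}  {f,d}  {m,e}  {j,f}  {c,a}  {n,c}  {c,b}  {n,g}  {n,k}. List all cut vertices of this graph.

c, h, n

Removing c increases the component count from 1 to 3, so c is a cut vertex.
Removing h increases the component count from 1 to 2, so h is a cut vertex.
Removing n increases the component count from 1 to 2, so n is a cut vertex.
By contrast removing m leaves 1 component; it is not a cut vertex. No other vertex is a cut vertex either.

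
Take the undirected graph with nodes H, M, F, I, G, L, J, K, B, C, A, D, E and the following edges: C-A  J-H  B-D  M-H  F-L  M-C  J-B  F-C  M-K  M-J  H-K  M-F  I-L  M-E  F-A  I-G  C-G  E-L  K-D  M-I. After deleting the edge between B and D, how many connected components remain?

1

B and D are still connected via B-J-M-K-D, so the component count stays at 1.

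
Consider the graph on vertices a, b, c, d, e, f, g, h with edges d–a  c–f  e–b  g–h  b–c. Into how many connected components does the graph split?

Starting from g we can reach g, h. That is one component of size 2.
Starting from a we can reach a, d. That is one component of size 2.
Starting from b we can reach b, c, e, f. That is one component of size 4.
Total: 3 components.

3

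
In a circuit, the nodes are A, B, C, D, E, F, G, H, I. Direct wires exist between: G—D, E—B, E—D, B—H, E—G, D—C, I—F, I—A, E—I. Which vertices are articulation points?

Removing B increases the component count from 1 to 2, so B is a cut vertex.
Removing D increases the component count from 1 to 2, so D is a cut vertex.
Removing E increases the component count from 1 to 3, so E is a cut vertex.
Likewise I is a cut vertex.
By contrast removing F leaves 1 component; it is not a cut vertex. No other vertex is a cut vertex either.

B, D, E, I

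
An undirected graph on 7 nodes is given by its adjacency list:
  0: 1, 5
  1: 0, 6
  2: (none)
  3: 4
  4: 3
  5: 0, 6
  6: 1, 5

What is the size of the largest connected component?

4

2 is isolated — a component by itself.
Starting from 3 we can reach 3, 4. That is one component of size 2.
Starting from 0 we can reach 0, 1, 5, 6. That is one component of size 4.
The largest has 4 vertices.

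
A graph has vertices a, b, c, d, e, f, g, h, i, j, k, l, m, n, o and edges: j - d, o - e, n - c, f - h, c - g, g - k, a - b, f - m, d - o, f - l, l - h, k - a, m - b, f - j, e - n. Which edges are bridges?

none

The edges on the cycle f-l-h-f are not bridges since each lies on that cycle.
Every edge lies on some cycle, so there are no bridges.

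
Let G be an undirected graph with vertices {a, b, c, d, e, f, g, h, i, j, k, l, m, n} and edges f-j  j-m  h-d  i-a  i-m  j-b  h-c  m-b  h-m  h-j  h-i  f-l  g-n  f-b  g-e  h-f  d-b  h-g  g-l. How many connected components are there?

k is isolated — a component by itself.
Starting from a we can reach a, b, c, d, e, f, g, h, i, j, l, m, n. That is one component of size 13.
Total: 2 components.

2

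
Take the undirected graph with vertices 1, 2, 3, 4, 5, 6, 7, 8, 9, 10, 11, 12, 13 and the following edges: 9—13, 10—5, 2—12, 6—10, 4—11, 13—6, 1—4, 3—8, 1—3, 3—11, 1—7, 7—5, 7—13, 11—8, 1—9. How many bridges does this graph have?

1

The edges on the cycle 1-9-13-6-10-5-7-1 are not bridges since each lies on that cycle.
But removing 2—12 disconnects 2 from 12 — this is a bridge.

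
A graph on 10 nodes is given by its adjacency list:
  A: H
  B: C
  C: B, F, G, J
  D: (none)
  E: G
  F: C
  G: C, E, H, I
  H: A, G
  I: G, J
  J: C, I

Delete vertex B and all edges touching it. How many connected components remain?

With B gone, the remaining components are: {D}; {A, C, E, F, G, H, I, J}.
That is 2 components.

2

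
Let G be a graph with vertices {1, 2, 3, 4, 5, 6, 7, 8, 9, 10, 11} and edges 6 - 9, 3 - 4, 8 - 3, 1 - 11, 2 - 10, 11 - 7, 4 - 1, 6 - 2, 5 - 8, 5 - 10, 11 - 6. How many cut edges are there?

The edges on the cycle 5-8-3-4-1-11-6-2-10-5 are not bridges since each lies on that cycle.
But removing 9 - 6 disconnects 9 from 6; removing 7 - 11 disconnects 7 from 11 — these are bridges.
That makes 2 bridges.

2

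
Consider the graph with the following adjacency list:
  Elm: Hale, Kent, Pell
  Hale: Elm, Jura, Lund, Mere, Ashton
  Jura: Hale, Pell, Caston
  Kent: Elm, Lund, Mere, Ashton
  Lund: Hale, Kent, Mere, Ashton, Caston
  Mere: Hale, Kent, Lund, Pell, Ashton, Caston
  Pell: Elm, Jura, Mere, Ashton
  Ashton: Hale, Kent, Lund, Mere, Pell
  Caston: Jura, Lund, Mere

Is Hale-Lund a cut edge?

No

After removing Hale-Lund, the path Hale-Mere-Lund still connects them, so the edge is not a bridge.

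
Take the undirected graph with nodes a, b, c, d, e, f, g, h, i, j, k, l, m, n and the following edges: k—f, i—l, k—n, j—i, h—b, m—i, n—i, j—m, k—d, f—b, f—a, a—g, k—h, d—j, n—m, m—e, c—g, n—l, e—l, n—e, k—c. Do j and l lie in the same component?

From j we can reach a, b, c, d, e, f, g, h, i, j, k, l, m, n, which includes l.

Yes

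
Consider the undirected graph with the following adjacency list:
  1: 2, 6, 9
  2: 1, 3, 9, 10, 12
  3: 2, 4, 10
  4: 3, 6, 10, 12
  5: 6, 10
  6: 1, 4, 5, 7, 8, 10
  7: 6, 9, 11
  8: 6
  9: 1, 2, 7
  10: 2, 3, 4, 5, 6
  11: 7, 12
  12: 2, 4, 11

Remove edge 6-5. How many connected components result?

1

6 and 5 are still connected via 6-10-5, so the component count stays at 1.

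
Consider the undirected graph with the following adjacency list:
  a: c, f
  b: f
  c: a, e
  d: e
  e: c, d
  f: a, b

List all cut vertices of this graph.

a, c, e, f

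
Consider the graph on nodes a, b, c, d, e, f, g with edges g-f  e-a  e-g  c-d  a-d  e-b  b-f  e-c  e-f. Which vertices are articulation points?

e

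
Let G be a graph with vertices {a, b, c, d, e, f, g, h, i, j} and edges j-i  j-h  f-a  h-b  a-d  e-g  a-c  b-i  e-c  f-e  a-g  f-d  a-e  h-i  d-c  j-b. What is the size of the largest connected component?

Starting from b we can reach b, h, i, j. That is one component of size 4.
Starting from a we can reach a, c, d, e, f, g. That is one component of size 6.
The largest has 6 vertices.

6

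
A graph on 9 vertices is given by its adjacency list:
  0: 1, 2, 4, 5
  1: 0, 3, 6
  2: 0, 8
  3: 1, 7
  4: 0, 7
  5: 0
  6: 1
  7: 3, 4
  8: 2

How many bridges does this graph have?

4

The edges on the cycle 0-1-3-7-4-0 are not bridges since each lies on that cycle.
But removing 6-1 disconnects 6 from 1; removing 0-2 disconnects 0 from 2; removing 2-8 disconnects 2 from 8; removing 0-5 disconnects 0 from 5 — these are bridges.
That makes 4 bridges.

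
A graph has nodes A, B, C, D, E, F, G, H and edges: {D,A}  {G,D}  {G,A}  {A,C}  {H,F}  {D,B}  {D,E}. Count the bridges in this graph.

4

The edges on the cycle G-D-A-G are not bridges since each lies on that cycle.
But removing H—F disconnects H from F; removing D—E disconnects D from E; removing D—B disconnects D from B; removing A—C disconnects A from C — these are bridges.
That makes 4 bridges.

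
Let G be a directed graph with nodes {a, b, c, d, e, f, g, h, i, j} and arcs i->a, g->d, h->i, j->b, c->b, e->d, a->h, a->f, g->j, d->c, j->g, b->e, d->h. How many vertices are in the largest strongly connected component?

4

{b, c, d, e} are all mutually reachable — one SCC of size 4.
{a, h, i} are all mutually reachable — one SCC of size 3.
{g, j} are all mutually reachable — one SCC of size 2.
{f} is an SCC by itself.
The largest has 4 vertices.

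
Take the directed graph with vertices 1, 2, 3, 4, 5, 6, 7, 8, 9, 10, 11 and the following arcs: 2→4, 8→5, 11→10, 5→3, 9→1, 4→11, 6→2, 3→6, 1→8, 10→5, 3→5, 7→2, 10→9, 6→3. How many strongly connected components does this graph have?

{1, 2, 3, 4, 5, 6, 8, 9, 10, 11} are all mutually reachable — one SCC of size 10.
{7} is an SCC by itself.
That gives 2 strongly connected components.

2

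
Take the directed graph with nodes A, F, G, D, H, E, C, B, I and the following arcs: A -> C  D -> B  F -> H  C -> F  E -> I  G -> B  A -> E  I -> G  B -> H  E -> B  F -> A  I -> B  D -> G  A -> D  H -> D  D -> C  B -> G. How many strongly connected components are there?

{A, B, C, D, E, F, G, H, I} are all mutually reachable — one SCC of size 9.
That gives 1 strongly connected component.

1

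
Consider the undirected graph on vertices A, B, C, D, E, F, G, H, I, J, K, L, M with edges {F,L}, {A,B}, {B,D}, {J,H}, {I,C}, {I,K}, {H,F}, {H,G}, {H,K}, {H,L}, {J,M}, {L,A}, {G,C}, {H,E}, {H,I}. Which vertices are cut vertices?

Removing A increases the component count from 1 to 2, so A is a cut vertex.
Removing B increases the component count from 1 to 2, so B is a cut vertex.
Removing H increases the component count from 1 to 4, so H is a cut vertex.
Likewise J, L are cut vertices.
By contrast removing F leaves 1 component; it is not a cut vertex. No other vertex is a cut vertex either.

A, B, H, J, L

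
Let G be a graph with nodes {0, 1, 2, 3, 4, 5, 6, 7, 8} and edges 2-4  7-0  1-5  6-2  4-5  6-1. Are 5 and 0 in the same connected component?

The component containing 5 is {1, 2, 4, 5, 6}, and 0 is not in it.

No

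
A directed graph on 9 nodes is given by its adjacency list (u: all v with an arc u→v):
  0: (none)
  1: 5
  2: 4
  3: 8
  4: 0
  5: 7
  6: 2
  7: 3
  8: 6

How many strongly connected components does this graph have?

{2} is an SCC by itself.
{0} is an SCC by itself.
{8} is an SCC by itself.
{6} is an SCC by itself.
{1} is an SCC by itself.
(and 4 more singleton SCCs)
That gives 9 strongly connected components.

9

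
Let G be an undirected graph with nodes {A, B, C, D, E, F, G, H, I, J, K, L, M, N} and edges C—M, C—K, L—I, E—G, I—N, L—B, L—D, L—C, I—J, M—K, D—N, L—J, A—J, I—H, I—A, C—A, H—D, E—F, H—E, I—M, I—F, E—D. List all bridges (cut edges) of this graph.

B-L, E-G

The edges on the cycle L-C-A-J-L are not bridges since each lies on that cycle.
But removing G—E disconnects G from E; removing L—B disconnects L from B — these are bridges.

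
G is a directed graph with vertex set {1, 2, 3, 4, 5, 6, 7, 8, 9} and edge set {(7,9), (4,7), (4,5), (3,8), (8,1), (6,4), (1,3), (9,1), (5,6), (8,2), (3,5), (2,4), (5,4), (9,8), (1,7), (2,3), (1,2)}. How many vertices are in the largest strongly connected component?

9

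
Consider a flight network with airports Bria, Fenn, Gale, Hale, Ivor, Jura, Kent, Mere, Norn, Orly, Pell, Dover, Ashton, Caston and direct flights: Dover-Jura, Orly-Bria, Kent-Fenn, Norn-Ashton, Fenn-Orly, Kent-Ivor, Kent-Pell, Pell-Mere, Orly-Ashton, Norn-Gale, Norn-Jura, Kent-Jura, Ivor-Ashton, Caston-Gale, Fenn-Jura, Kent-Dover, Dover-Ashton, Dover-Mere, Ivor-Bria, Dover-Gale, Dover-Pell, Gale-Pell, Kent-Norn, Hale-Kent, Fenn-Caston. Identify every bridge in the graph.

Hale-Kent

The edges on the cycle Kent-Norn-Gale-Dover-Kent are not bridges since each lies on that cycle.
But removing Hale-Kent disconnects Hale from Kent — this is a bridge.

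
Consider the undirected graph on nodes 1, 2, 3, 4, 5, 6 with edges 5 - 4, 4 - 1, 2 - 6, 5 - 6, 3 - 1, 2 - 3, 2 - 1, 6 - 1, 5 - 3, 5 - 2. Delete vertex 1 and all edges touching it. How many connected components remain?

1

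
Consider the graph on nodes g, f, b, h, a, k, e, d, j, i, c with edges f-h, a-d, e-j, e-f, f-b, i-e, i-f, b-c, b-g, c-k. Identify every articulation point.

Removing b increases the component count from 2 to 4, so b is a cut vertex.
Removing c increases the component count from 2 to 3, so c is a cut vertex.
Removing e increases the component count from 2 to 3, so e is a cut vertex.
Likewise f is a cut vertex.
By contrast removing h leaves 2 components; it is not a cut vertex. No other vertex is a cut vertex either.

b, c, e, f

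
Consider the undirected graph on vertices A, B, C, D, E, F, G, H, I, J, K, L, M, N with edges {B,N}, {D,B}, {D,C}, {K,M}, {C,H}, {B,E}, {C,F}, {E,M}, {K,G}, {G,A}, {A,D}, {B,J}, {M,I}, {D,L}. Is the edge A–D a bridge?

No

After removing A–D, the path A-G-K-M-E-B-D still connects them, so the edge is not a bridge.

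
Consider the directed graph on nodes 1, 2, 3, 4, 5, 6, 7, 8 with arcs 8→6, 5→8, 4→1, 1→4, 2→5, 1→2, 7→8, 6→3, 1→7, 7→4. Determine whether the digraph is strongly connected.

There is no directed path from 5 to 7, so the graph is not strongly connected.

No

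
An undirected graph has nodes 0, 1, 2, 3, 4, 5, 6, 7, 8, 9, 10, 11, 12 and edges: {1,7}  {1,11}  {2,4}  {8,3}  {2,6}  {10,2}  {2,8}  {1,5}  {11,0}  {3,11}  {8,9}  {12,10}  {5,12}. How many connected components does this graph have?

Starting from 0 we can reach 0, 1, 2, 3, 4, 5, 6, 7, 8, 9, 10, 11, 12. That is one component of size 13.
Total: 1 component.

1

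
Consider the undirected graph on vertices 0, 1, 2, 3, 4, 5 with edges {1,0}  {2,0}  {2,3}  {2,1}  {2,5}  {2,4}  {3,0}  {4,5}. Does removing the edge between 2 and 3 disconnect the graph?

No

After removing 2-3, the path 2-0-3 still connects them, so the edge is not a bridge.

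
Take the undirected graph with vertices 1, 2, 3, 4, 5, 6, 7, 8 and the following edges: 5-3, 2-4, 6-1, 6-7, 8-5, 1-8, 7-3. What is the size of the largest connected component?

6

Starting from 2 we can reach 2, 4. That is one component of size 2.
Starting from 1 we can reach 1, 3, 5, 6, 7, 8. That is one component of size 6.
The largest has 6 vertices.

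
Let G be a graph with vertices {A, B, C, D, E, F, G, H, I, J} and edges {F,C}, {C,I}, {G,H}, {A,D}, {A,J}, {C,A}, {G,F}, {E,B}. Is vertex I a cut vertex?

No

Deleting I leaves 2 components (was 2), so I is not a cut vertex.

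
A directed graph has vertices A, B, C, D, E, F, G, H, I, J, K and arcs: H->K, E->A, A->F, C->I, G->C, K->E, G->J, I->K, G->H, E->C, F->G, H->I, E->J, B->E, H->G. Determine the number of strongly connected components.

{A, C, E, F, G, H, I, K} are all mutually reachable — one SCC of size 8.
{J} is an SCC by itself.
{D} is an SCC by itself.
{B} is an SCC by itself.
That gives 4 strongly connected components.

4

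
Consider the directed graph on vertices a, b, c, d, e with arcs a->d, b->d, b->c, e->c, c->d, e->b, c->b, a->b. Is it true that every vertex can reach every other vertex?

No

There is no directed path from e to a, so the graph is not strongly connected.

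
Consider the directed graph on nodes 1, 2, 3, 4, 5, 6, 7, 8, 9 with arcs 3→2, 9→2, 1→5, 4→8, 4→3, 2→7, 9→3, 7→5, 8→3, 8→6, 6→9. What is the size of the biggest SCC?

1

{5} is an SCC by itself.
{2} is an SCC by itself.
{3} is an SCC by itself.
{7} is an SCC by itself.
{1} is an SCC by itself.
(and 4 more singleton SCCs)
The largest has 1 vertex.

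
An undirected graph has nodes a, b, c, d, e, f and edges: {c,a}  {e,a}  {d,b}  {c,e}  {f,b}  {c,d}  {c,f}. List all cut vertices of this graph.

Removing c increases the component count from 1 to 2, so c is a cut vertex.
By contrast removing f leaves 1 component; it is not a cut vertex. No other vertex is a cut vertex either.

c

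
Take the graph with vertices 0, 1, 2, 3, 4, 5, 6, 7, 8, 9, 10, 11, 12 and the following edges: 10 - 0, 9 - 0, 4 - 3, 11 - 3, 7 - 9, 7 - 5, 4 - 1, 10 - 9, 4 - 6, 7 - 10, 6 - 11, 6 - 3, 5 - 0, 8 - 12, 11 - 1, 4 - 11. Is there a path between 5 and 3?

The component containing 5 is {0, 5, 7, 9, 10}, and 3 is not in it.

No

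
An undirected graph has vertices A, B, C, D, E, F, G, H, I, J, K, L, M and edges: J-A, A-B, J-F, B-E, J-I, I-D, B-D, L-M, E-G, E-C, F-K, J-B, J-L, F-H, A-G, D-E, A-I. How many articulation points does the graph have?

Removing E increases the component count from 1 to 2, so E is a cut vertex.
Removing F increases the component count from 1 to 3, so F is a cut vertex.
Removing J increases the component count from 1 to 3, so J is a cut vertex.
Likewise L is a cut vertex.
By contrast removing H leaves 1 component; it is not a cut vertex. No other vertex is a cut vertex either.

4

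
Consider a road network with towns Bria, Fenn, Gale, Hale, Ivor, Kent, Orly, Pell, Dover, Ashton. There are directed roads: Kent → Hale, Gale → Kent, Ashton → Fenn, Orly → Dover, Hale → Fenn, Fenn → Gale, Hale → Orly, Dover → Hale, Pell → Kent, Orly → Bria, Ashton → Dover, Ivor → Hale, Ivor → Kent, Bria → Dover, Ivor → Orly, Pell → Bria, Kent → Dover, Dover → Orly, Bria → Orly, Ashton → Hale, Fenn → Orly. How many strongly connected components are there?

4

{Bria, Fenn, Gale, Hale, Kent, Orly, Dover} are all mutually reachable — one SCC of size 7.
{Pell} is an SCC by itself.
{Ivor} is an SCC by itself.
{Ashton} is an SCC by itself.
That gives 4 strongly connected components.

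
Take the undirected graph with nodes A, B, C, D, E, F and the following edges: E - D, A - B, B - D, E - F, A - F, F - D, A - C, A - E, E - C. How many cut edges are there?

The edges on the cycle A-E-D-B-A are not bridges since each lies on that cycle.
Every edge lies on some cycle, so there are no bridges.

0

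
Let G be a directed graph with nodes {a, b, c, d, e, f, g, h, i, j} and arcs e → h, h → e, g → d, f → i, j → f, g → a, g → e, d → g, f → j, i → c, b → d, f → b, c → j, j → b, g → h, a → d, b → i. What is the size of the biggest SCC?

5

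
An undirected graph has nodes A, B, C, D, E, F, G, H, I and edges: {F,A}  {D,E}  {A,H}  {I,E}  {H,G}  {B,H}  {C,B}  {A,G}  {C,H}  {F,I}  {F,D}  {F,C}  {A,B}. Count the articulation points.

Removing F increases the component count from 1 to 2, so F is a cut vertex.
By contrast removing G leaves 1 component; it is not a cut vertex. No other vertex is a cut vertex either.

1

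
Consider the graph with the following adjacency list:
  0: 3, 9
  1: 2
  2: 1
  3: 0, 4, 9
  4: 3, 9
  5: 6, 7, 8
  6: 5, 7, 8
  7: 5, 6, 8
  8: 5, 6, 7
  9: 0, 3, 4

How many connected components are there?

Starting from 1 we can reach 1, 2. That is one component of size 2.
Starting from 0 we can reach 0, 3, 4, 9. That is one component of size 4.
Starting from 5 we can reach 5, 6, 7, 8. That is one component of size 4.
Total: 3 components.

3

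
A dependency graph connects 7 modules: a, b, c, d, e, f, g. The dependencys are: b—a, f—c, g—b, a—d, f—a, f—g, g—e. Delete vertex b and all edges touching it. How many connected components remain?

1

With b gone, the remaining components are: {a, c, d, e, f, g}.
That is 1 component.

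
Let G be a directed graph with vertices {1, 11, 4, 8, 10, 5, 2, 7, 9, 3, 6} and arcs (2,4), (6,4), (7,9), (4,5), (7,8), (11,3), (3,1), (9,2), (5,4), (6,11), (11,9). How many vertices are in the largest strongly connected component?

{4, 5} are all mutually reachable — one SCC of size 2.
{8} is an SCC by itself.
{11} is an SCC by itself.
{2} is an SCC by itself.
{7} is an SCC by itself.
(and 5 more singleton SCCs)
The largest has 2 vertices.

2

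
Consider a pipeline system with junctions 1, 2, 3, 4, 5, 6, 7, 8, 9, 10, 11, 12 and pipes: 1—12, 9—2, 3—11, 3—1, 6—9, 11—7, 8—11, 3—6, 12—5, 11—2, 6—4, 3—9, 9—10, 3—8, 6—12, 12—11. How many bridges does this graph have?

4

The edges on the cycle 3-6-9-3 are not bridges since each lies on that cycle.
But removing 12—5 disconnects 12 from 5; removing 10—9 disconnects 10 from 9; removing 6—4 disconnects 6 from 4; removing 7—11 disconnects 7 from 11 — these are bridges.
That makes 4 bridges.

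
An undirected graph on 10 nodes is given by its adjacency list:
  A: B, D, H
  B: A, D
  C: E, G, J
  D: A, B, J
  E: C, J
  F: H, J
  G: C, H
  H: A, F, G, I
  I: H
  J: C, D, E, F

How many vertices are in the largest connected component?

10

Starting from A we can reach A, B, C, D, E, F, G, H, I, J. That is one component of size 10.
The largest has 10 vertices.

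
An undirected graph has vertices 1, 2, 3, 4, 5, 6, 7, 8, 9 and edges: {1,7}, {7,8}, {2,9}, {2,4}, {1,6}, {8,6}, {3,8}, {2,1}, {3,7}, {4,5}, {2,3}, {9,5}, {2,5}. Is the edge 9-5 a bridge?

After removing 9-5, the path 9-2-5 still connects them, so the edge is not a bridge.

No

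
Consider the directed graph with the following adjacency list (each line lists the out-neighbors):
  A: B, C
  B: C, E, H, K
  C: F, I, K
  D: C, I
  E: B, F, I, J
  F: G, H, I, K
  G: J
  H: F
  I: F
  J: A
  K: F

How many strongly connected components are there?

2

{A, B, C, E, F, G, H, I, J, K} are all mutually reachable — one SCC of size 10.
{D} is an SCC by itself.
That gives 2 strongly connected components.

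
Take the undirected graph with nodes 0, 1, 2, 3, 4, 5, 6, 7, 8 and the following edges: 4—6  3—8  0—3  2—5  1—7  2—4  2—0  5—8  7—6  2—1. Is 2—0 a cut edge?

No

After removing 2—0, the path 2-5-8-3-0 still connects them, so the edge is not a bridge.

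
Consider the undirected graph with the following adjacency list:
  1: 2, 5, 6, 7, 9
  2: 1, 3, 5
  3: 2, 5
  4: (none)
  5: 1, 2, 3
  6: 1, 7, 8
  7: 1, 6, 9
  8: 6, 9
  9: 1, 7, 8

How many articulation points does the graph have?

1

Removing 1 increases the component count from 2 to 3, so 1 is a cut vertex.
By contrast removing 7 leaves 2 components; it is not a cut vertex. No other vertex is a cut vertex either.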